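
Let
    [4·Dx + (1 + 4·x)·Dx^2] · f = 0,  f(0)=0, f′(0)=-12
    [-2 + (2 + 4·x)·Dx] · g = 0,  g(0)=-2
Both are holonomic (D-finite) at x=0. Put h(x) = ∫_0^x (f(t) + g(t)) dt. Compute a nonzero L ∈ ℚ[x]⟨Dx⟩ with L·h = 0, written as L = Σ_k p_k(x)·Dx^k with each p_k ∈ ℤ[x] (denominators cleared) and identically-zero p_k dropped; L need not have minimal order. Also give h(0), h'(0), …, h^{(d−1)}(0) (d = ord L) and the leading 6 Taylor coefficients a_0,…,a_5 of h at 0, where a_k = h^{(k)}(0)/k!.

L = (20 + 16·x)·Dx^2 + (29 + 104·x + 80·x^2)·Dx^3 + (3 + 22·x + 48·x^2 + 32·x^3)·Dx^4  (order 4).
h: a_k = 0, -2, -7, 25/3, -65/4, 773/20, …
ICs: h(0) = 0, h′(0) = -2, h′′(0) = -14, h′′′(0) = 50.

f: a_k = 0, -12, 24, -64, 192, -3072/5, …
g: a_k = -2, -2, 1, -1, 5/4, -7/4, …
Weyl lclm of L_f,L_g ⇒ L₀ (ord ≤ 3).
Integrate: L := L₀·Dx.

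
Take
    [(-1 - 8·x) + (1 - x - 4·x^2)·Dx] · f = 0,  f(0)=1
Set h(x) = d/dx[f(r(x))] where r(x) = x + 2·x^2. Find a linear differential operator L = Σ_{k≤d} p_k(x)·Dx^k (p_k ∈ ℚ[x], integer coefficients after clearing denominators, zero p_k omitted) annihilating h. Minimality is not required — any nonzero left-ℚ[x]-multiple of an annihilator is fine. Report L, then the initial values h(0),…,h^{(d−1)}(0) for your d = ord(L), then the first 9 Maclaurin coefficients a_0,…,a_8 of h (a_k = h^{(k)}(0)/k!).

f: a_k = 1, 1, 5, 9, 29, 65, 181, 441, 1165, …
h₀=f(r): pull back L_f along r ⇒ L₀.
Derive L from L₀ (diff closure).
L = (14 + 20·x + 120·x^2 + 320·x^3 + 320·x^4) + (-1 - 3·x + 10·x^2 + 40·x^3 + 80·x^4 + 64·x^5)·Dx  (order 1).
h: a_k = 1, 14, 87, 412, 2025, 9594, 42987, 190904, 834957, …
ICs: h(0) = 1.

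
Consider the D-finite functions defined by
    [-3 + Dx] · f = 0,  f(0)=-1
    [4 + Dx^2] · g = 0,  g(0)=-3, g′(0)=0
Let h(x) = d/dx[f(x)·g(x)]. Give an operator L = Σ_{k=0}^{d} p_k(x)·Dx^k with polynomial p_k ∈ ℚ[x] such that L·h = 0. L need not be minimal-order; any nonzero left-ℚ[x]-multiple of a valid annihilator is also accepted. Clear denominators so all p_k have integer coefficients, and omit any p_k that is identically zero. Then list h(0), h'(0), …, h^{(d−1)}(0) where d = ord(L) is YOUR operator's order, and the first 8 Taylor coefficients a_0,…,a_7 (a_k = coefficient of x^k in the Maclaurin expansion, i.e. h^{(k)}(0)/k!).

f: a_k = -1, -3, -9/2, -9/2, -27/8, -81/40, -81/80, -243/560, …
g: a_k = -3, 0, 6, 0, -2, 0, 4/15, 0, …
Sym-product of L_f,L_g gives L₀ (≤ ord 2).
h=h₀': d/dx-closure on L₀ ⇒ L.
L = 13 - 6·Dx + Dx^2  (order 2).
h: a_k = 9, 15, -27/2, -119/2, -597/8, -407/8, -1483/80, -239/1680, …
ICs: h(0) = 9, h′(0) = 15.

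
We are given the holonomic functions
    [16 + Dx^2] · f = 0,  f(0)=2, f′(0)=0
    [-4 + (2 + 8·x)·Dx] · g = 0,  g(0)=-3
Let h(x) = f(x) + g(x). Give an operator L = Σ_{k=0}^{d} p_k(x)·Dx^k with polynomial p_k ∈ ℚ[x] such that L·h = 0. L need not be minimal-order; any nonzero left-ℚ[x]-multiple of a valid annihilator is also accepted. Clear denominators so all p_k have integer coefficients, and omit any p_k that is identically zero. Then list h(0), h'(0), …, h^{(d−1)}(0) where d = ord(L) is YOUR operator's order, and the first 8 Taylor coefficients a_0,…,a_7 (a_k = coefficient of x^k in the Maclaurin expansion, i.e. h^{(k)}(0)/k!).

L = (-224 - 1024·x - 2048·x^2) + (48 + 704·x + 3072·x^2 + 4096·x^3)·Dx + (-14 - 64·x - 128·x^2)·Dx^2 + (3 + 44·x + 192·x^2 + 256·x^3)·Dx^3  (order 3).
h: a_k = -1, -6, -10, -12, 154/3, -84, 10828/45, -792, …
ICs: h(0) = -1, h′(0) = -6, h′′(0) = -20.

f: a_k = 2, 0, -16, 0, 64/3, 0, -512/45, 0, …
g: a_k = -3, -6, 6, -12, 30, -84, 252, -792, …
Sum ⇒ L₀ = lclm(L_f,L_g) in ℚ(x)⟨Dx⟩.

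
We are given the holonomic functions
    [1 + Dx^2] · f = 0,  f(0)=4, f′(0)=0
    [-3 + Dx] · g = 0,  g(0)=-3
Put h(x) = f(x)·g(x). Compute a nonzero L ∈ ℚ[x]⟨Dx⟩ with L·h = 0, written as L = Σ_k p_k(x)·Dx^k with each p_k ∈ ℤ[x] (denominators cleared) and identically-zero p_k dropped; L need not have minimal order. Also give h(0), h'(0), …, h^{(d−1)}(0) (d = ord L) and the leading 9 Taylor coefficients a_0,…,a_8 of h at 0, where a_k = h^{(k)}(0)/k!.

L = 10 - 6·Dx + Dx^2  (order 2).
h: a_k = -12, -36, -48, -36, -14, 6/5, 88/15, 166/35, 527/210, …
ICs: h(0) = -12, h′(0) = -36.

f: a_k = 4, 0, -2, 0, 1/6, 0, -1/180, 0, 1/10080, …
g: a_k = -3, -9, -27/2, -27/2, -81/8, -243/40, -243/80, -729/560, -2187/4480, …
L₀ := L_f ⊗_s L_g (sym. prod.), ord ≤ 2.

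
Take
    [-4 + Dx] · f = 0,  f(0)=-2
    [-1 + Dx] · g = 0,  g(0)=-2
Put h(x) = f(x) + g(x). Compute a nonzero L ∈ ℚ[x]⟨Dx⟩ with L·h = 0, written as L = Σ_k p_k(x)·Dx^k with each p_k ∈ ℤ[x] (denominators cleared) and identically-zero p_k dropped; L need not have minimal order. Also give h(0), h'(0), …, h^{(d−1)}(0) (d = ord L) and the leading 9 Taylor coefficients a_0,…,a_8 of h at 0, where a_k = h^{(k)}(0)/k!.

L = 4 - 5·Dx + Dx^2  (order 2).
h: a_k = -4, -10, -17, -65/3, -257/12, -205/12, -4097/360, -3277/504, -65537/20160, …
ICs: h(0) = -4, h′(0) = -10.

f: a_k = -2, -8, -16, -64/3, -64/3, -256/15, -512/45, -2048/315, -1024/315, …
g: a_k = -2, -2, -1, -1/3, -1/12, -1/60, -1/360, -1/2520, -1/20160, …
L₀ := lclm(L_f,L_g); ord L₀ ≤ 1+1.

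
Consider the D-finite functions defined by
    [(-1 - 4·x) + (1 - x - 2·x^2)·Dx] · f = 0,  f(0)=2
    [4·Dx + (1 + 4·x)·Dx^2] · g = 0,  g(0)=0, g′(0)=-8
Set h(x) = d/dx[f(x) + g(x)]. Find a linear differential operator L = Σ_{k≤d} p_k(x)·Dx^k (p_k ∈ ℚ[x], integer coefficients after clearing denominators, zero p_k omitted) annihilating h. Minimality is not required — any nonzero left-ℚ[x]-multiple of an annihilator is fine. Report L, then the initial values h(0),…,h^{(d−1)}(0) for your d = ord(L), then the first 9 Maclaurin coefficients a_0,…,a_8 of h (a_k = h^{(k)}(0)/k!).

L = (156 + 624·x + 1440·x^2 + 768·x^3 + 768·x^4) + (-1 + 160·x + 1064·x^2 + 1952·x^3 + 1600·x^4 + 1280·x^5)·Dx + (-5 - 39·x - 66·x^2 + 80·x^3 + 240·x^4 + 384·x^5 + 256·x^6)·Dx^2  (order 2).
h: a_k = -6, 44, -98, 600, -1838, 8708, -31578, 133808, -518150, …
ICs: h(0) = -6, h′(0) = 44.

f: a_k = 2, 2, 6, 10, 22, 42, 86, 170, 342, …
g: a_k = 0, -8, 16, -128/3, 128, -2048/5, 4096/3, -32768/7, 16384, …
f+g: L₀ = lclm(L_f,L_g), ord ≤ 1+2.
h=h₀': d/dx-closure on L₀ ⇒ L.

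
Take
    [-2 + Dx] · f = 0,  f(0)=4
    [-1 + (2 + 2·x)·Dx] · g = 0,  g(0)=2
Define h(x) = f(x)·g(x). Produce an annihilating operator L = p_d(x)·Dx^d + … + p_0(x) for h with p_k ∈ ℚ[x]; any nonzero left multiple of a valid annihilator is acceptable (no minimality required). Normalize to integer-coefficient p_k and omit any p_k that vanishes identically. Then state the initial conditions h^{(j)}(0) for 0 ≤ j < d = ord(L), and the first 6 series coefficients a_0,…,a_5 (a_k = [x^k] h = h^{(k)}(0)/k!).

f: a_k = 4, 8, 8, 16/3, 8/3, 16/15, …
g: a_k = 2, 1, -1/4, 1/8, -5/64, 7/128, …
Sym-product of L_f,L_g gives L₀ (≤ ord 1).
L = (-5 - 4·x) + (2 + 2·x)·Dx  (order 1).
h: a_k = 8, 20, 23, 103/6, 449/48, 1949/480, …
ICs: h(0) = 8.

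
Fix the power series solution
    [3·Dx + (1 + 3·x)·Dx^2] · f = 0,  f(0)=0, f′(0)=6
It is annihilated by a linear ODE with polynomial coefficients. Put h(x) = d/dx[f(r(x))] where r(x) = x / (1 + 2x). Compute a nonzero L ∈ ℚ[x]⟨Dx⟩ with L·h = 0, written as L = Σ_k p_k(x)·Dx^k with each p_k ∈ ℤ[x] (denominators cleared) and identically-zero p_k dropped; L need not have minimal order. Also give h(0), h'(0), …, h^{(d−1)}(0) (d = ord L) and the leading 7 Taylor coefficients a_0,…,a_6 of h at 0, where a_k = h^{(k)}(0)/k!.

L = (7 + 20·x) + (1 + 7·x + 10·x^2)·Dx  (order 1).
h: a_k = 6, -42, 234, -1218, 6186, -31122, 155994, …
ICs: h(0) = 6.

f: a_k = 0, 6, -9, 18, -81/2, 486/5, -243, …
h₀=f(r): pull back L_f along r ⇒ L₀.
h=h₀': d/dx-closure on L₀ ⇒ L.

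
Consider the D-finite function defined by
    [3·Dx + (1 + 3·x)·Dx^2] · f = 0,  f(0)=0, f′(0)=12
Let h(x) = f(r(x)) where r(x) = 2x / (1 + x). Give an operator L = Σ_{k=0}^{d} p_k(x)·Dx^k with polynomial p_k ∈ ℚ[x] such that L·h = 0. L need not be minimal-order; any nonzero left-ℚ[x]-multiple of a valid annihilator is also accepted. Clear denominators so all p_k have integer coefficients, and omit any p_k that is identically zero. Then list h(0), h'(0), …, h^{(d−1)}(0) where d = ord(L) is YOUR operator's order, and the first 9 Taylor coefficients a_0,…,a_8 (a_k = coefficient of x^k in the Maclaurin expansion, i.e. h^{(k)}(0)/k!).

f: a_k = 0, 12, -18, 36, -81, 972/5, -486, 8748/7, -6561/2, …
h₀=f(r): pull back L_f along r ⇒ L₀.
L = (8 + 14·x)·Dx + (1 + 8·x + 7·x^2)·Dx^2  (order 2).
h: a_k = 0, 24, -96, 456, -2400, 67224/5, -78432, 3294168/7, -2882400, …
ICs: h(0) = 0, h′(0) = 24.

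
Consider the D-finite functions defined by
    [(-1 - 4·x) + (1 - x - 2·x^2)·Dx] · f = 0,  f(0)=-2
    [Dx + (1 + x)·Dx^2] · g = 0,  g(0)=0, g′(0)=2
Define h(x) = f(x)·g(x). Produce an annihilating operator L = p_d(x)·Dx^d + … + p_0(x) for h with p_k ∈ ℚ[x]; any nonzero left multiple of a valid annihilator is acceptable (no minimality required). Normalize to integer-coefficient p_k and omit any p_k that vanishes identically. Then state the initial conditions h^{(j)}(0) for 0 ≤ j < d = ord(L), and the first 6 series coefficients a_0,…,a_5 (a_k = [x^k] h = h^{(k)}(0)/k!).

f: a_k = -2, -2, -6, -10, -22, -42, …
g: a_k = 0, 2, -1, 2/3, -1/2, 2/5, …
f·g: L₀ = L_f ⊗_s L_g, ord ≤ 1·2.
L = (5 + 8·x) + (1 + 11·x + 10·x^2)·Dx + (-1 + 3·x^2 + 2·x^3)·Dx^2  (order 2).
h: a_k = 0, -4, -2, -34/3, -43/3, -189/5, …
ICs: h(0) = 0, h′(0) = -4.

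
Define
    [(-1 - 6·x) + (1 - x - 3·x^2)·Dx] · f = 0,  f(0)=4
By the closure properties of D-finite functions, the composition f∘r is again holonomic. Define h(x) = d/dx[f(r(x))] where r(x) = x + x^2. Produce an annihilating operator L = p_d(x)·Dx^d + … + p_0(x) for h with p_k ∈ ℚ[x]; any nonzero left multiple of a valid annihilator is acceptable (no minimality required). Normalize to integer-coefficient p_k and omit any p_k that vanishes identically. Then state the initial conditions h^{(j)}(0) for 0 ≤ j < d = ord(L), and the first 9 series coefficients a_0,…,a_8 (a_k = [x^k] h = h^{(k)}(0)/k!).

L = (10 + 60·x + 168·x^2 + 396·x^3 + 648·x^4 + 540·x^5 + 180·x^6) + (-1 - 7·x - 6·x^2 + 44·x^3 + 135·x^4 + 180·x^5 + 126·x^6 + 36·x^7)·Dx  (order 1).
h: a_k = 4, 40, 180, 704, 2740, 10032, 35700, 124832, 429120, …
ICs: h(0) = 4.

f: a_k = 4, 4, 16, 28, 76, 160, 388, 868, 2032, …
Substitute x→r, Dx→(1/r')Dx; clear ⇒ L₀.
Derive L from L₀ (diff closure).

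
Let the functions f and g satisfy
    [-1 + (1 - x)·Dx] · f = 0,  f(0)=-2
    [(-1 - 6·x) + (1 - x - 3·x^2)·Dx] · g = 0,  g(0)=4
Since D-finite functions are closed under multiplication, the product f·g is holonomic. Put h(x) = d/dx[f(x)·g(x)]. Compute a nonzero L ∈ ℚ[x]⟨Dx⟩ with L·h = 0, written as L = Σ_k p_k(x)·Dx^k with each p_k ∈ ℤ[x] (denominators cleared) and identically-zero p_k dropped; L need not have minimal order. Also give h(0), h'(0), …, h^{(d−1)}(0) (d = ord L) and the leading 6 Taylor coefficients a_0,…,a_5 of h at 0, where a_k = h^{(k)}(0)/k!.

L = (12 + 6·x - 12·x^2 - 96·x^3 + 108·x^4) + (-2 + 21·x^2 - 16·x^3 - 30·x^4 + 27·x^5)·Dx  (order 1).
h: a_k = -16, -96, -312, -1024, -2880, -8112, …
ICs: h(0) = -16.

f: a_k = -2, -2, -2, -2, -2, -2, …
g: a_k = 4, 4, 16, 28, 76, 160, …
Product ⇒ symmetric product L₀, ord ≤ 1.
Differentiate: ansatz ord ≤ ord L₀ ⇒ L.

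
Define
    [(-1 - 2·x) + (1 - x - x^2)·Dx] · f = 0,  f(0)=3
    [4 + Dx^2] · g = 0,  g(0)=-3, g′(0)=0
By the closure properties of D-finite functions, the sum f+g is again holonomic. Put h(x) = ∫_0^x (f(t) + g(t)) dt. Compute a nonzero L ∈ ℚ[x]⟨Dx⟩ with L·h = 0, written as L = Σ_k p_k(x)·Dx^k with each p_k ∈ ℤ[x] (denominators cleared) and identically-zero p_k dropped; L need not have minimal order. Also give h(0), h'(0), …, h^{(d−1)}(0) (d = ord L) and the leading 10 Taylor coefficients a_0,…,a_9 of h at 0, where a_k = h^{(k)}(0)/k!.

L = (44 + 96·x + 32·x^2 + 48·x^3 + 40·x^4 + 16·x^5)·Dx + (-16 + 20·x + 8·x^2 - 16·x^3 + 12·x^4 + 24·x^5 + 8·x^6)·Dx^2 + (11 + 24·x + 8·x^2 + 12·x^3 + 10·x^4 + 4·x^5)·Dx^3 + (-4 + 5·x + 2·x^2 - 4·x^3 + 3·x^4 + 6·x^5 + 2·x^6)·Dx^4  (order 4).
h: a_k = 0, 0, 3/2, 4, 9/4, 13/5, 4, 589/105, 63/8, 10708/945, …
ICs: h(0) = 0, h′(0) = 0, h′′(0) = 3, h′′′(0) = 24.

f: a_k = 3, 3, 6, 9, 15, 24, 39, 63, 102, 165, …
g: a_k = -3, 0, 6, 0, -2, 0, 4/15, 0, -2/105, 0, …
f+g: L₀ = lclm(L_f,L_g), ord ≤ 1+2.
h=∫h₀ ⇒ L = L₀·Dx.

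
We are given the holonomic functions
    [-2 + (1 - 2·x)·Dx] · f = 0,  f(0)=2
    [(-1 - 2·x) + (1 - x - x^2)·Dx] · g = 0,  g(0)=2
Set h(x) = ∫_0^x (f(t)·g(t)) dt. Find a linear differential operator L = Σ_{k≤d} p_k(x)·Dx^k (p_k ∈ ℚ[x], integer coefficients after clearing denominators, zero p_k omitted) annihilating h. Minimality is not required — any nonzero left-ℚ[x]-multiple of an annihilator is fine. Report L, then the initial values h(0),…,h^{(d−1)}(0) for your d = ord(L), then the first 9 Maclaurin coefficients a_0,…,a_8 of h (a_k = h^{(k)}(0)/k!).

f: a_k = 2, 4, 8, 16, 32, 64, 128, 256, 512, …
g: a_k = 2, 2, 4, 6, 10, 16, 26, 42, 68, …
Sym-product of L_f,L_g gives L₀ (≤ ord 1).
h=∫h₀ ⇒ L = L₀·Dx.
L = (-3 + 2·x + 6·x^2)·Dx + (1 - 3·x + x^2 + 2·x^3)·Dx^2  (order 2).
h: a_k = 0, 4, 6, 32/3, 19, 172/5, 188/3, 804/7, 423/2, …
ICs: h(0) = 0, h′(0) = 4.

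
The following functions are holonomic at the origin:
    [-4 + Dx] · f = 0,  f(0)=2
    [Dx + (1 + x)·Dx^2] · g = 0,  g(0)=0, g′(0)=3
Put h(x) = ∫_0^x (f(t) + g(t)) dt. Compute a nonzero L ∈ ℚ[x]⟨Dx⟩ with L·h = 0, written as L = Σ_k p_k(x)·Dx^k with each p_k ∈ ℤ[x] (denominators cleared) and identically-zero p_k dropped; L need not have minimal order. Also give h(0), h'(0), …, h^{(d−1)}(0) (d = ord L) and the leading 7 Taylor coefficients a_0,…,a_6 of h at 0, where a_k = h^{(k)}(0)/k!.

L = (-24 - 16·x)·Dx^2 + (-14 - 32·x - 16·x^2)·Dx^3 + (5 + 9·x + 4·x^2)·Dx^4  (order 4).
h: a_k = 0, 2, 11/2, 29/6, 67/12, 247/60, 53/18, …
ICs: h(0) = 0, h′(0) = 2, h′′(0) = 11, h′′′(0) = 29.

f: a_k = 2, 8, 16, 64/3, 64/3, 256/15, 512/45, …
g: a_k = 0, 3, -3/2, 1, -3/4, 3/5, -1/2, …
L₀ := lclm(L_f,L_g); ord L₀ ≤ 1+2.
∫: right-multiply L₀ by Dx.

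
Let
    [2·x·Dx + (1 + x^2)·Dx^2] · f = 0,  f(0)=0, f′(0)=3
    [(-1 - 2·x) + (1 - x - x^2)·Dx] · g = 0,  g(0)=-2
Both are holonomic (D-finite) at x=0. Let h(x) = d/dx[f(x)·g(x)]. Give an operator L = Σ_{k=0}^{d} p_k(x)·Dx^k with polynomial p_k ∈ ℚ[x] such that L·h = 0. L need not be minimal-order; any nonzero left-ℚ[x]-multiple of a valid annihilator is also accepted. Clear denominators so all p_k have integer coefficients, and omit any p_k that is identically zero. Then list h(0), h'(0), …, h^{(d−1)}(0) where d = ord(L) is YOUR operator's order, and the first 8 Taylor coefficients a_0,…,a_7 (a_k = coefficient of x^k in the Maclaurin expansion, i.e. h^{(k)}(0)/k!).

f: a_k = 0, 3, 0, -1, 0, 3/5, 0, -3/7, …
g: a_k = -2, -2, -4, -6, -10, -16, -26, -42, …
h₀=f·g: eliminate ⇒ L₀, order ≤ 2·1.
Differentiate: ansatz ord ≤ ord L₀ ⇒ L.
L = (2 + 30·x^2 + 24·x^3 + 36·x^4) + (4 + 10·x + 12·x^2 + 22·x^3 + 24·x^4 + 24·x^5)·Dx + (-1 - 2·x^2 + 4·x^3 + 2·x^4 + 4·x^5 + 3·x^6)·Dx^2  (order 2).
h: a_k = -6, -12, -30, -64, -136, -1296/5, -2434/5, -31568/35, …
ICs: h(0) = -6, h′(0) = -12.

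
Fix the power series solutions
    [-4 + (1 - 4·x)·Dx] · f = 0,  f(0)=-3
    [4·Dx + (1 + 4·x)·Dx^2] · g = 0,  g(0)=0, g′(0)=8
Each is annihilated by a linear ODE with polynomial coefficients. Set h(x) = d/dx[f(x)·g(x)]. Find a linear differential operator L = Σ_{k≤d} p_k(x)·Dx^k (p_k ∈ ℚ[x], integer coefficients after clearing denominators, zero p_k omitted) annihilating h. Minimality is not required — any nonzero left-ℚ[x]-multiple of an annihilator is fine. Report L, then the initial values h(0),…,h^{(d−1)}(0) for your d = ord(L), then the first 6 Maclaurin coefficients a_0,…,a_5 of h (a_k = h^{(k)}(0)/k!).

f: a_k = -3, -12, -48, -192, -768, -3072, …
g: a_k = 0, 8, -16, 128/3, -128, 2048/5, …
h₀=f·g: eliminate ⇒ L₀, order ≤ 1·2.
Differentiate: ansatz ord ≤ ord L₀ ⇒ L.
L = 64 + (4 + 80·x)·Dx + (-1 + 16·x^2)·Dx^2  (order 2).
h: a_k = -24, -96, -960, -3584, -24064, -454656/5, …
ICs: h(0) = -24, h′(0) = -96.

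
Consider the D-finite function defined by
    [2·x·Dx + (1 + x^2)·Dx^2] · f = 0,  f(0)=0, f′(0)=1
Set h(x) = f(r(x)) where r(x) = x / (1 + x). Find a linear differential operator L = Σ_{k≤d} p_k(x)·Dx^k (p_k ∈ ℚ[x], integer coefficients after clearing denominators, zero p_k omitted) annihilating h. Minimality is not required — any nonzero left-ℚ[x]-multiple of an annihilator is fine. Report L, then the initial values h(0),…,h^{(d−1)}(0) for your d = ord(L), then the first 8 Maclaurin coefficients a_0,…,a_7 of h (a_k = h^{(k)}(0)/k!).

L = (2 + 4·x)·Dx + (1 + 2·x + 2·x^2)·Dx^2  (order 2).
h: a_k = 0, 1, -1, 2/3, 0, -4/5, 4/3, -8/7, …
ICs: h(0) = 0, h′(0) = 1.

f: a_k = 0, 1, 0, -1/3, 0, 1/5, 0, -1/7, …
L₀ from L_f via x↦r, Dx↦r'^{-1}Dx.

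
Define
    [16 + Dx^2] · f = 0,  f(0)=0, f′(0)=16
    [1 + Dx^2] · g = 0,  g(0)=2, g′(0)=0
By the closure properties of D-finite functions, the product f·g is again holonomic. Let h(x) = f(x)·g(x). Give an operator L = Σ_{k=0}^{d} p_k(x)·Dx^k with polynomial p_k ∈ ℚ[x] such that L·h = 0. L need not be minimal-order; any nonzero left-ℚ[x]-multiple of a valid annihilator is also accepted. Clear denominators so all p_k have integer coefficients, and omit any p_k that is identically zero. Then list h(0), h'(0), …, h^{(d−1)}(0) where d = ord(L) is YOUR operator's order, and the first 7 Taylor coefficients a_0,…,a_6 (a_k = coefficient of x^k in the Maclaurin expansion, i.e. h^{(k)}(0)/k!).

L = 225 + 34·Dx^2 + Dx^4  (order 4).
h: a_k = 0, 32, 0, -304/3, 0, 1684/15, 0, …
ICs: h(0) = 0, h′(0) = 32, h′′(0) = 0, h′′′(0) = -608.

f: a_k = 0, 16, 0, -128/3, 0, 512/15, 0, …
g: a_k = 2, 0, -1, 0, 1/12, 0, -1/360, …
Product ⇒ symmetric product L₀, ord ≤ 4.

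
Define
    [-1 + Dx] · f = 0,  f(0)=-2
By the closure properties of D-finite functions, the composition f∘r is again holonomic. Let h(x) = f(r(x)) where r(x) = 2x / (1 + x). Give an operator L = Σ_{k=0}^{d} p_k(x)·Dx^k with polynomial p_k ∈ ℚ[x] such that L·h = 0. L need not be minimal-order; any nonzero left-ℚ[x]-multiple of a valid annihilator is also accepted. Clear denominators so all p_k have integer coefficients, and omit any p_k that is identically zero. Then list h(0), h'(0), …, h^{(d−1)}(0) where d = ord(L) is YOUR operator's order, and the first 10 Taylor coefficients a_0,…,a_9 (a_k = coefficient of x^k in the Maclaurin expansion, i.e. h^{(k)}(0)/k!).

L = -2 + (1 + 2·x + x^2)·Dx  (order 1).
h: a_k = -2, -4, 0, 4/3, -4/3, 4/5, -8/45, -20/63, 64/105, -284/405, …
ICs: h(0) = -2.

f: a_k = -2, -2, -1, -1/3, -1/12, -1/60, -1/360, -1/2520, -1/20160, -1/181440, …
L₀ from L_f via x↦r, Dx↦r'^{-1}Dx.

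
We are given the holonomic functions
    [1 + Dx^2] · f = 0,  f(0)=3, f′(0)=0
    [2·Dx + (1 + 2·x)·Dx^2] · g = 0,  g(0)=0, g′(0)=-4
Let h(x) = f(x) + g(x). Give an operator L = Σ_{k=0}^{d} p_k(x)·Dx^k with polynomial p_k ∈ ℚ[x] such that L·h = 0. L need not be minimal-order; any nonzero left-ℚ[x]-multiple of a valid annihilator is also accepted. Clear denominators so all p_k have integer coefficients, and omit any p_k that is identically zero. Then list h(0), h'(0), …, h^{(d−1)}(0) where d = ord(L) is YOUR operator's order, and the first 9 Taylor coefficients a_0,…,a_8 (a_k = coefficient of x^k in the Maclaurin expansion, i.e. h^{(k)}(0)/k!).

f: a_k = 3, 0, -3/2, 0, 1/8, 0, -1/240, 0, 1/13440, …
g: a_k = 0, -4, 4, -16/3, 8, -64/5, 64/3, -256/7, 64, …
L₀ := lclm(L_f,L_g); ord L₀ ≤ 2+2.
L = (50 + 8·x + 8·x^2)·Dx + (9 + 22·x + 12·x^2 + 8·x^3)·Dx^2 + (50 + 8·x + 8·x^2)·Dx^3 + (9 + 22·x + 12·x^2 + 8·x^3)·Dx^4  (order 4).
h: a_k = 3, -4, 5/2, -16/3, 65/8, -64/5, 5119/240, -256/7, 860161/13440, …
ICs: h(0) = 3, h′(0) = -4, h′′(0) = 5, h′′′(0) = -32.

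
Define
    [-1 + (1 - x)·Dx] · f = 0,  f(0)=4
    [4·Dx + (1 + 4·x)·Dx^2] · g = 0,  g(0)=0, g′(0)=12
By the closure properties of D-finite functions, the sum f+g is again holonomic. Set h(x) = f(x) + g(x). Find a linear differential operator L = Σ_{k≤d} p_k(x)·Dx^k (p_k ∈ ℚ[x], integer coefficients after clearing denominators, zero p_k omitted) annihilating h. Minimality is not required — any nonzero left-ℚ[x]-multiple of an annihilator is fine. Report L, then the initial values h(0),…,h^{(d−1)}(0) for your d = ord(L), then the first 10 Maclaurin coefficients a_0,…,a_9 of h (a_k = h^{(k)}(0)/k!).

L = (44 + 16·x)·Dx + (-13 + 56·x + 32·x^2)·Dx^2 + (-3 - 11·x + 6·x^2 + 8·x^3)·Dx^3  (order 3).
h: a_k = 4, 16, -20, 68, -188, 3092/5, -2044, 49180/7, -24572, 262156/3, …
ICs: h(0) = 4, h′(0) = 16, h′′(0) = -40.

f: a_k = 4, 4, 4, 4, 4, 4, 4, 4, 4, 4, …
g: a_k = 0, 12, -24, 64, -192, 3072/5, -2048, 49152/7, -24576, 262144/3, …
Sum ⇒ L₀ = lclm(L_f,L_g) in ℚ(x)⟨Dx⟩.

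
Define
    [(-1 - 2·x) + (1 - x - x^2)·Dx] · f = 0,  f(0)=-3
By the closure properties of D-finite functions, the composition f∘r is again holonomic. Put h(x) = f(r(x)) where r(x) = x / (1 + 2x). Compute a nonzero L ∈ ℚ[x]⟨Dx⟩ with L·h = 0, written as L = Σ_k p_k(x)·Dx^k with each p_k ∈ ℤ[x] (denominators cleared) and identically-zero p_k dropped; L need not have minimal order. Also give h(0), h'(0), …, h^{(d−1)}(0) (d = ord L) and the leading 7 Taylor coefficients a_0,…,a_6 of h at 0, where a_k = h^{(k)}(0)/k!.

f: a_k = -3, -3, -6, -9, -15, -24, -39, …
L₀ from L_f via x↦r, Dx↦r'^{-1}Dx.
L = (-1 - 4·x) + (1 + 5·x + 7·x^2 + 2·x^3)·Dx  (order 1).
h: a_k = -3, -3, 0, 3, -9, 24, -63, …
ICs: h(0) = -3.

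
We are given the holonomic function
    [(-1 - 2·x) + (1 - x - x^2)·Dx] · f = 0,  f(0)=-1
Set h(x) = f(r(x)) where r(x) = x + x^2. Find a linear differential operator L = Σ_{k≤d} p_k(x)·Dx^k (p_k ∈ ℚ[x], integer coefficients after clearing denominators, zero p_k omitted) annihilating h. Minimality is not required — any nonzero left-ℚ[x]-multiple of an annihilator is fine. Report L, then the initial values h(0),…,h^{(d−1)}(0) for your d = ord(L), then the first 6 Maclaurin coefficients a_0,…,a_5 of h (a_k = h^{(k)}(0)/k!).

L = (1 + 4·x + 6·x^2 + 4·x^3) + (-1 + x + 2·x^2 + 2·x^3 + x^4)·Dx  (order 1).
h: a_k = -1, -1, -3, -7, -16, -37, …
ICs: h(0) = -1.

f: a_k = -1, -1, -2, -3, -5, -8, …
f∘r: x↦r, Dx↦Dx/r' in L_f ⇒ L₀.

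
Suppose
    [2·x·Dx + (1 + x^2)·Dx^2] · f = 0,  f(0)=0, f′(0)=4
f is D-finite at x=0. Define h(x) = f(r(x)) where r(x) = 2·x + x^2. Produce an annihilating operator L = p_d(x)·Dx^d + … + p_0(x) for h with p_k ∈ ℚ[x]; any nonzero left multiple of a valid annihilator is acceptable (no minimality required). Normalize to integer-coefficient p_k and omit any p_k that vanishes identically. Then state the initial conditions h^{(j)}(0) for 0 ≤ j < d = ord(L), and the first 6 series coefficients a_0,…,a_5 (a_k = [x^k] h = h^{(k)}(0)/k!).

L = (-1 + 8·x + 16·x^2 + 12·x^3 + 3·x^4)·Dx + (1 + x + 4·x^2 + 8·x^3 + 5·x^4 + x^5)·Dx^2  (order 2).
h: a_k = 0, 8, 4, -32/3, -16, 88/5, …
ICs: h(0) = 0, h′(0) = 8.

f: a_k = 0, 4, 0, -4/3, 0, 4/5, …
Substitute x→r, Dx→(1/r')Dx; clear ⇒ L₀.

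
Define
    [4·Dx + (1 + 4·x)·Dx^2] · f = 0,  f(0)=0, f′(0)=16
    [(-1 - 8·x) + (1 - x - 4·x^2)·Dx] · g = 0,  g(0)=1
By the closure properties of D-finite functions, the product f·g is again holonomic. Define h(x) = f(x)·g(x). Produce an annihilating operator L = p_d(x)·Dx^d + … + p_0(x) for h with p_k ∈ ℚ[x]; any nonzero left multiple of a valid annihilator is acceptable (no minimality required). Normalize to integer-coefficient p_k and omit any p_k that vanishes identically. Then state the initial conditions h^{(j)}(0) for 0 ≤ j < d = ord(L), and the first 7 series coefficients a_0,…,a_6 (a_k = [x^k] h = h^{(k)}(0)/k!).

L = (12 + 64·x) + (-2 + 28·x + 80·x^2)·Dx + (-1 - 3·x + 8·x^2 + 16·x^3)·Dx^2  (order 2).
h: a_k = 0, 16, -16, 400/3, -560/3, 17488/15, -34672/15, …
ICs: h(0) = 0, h′(0) = 16.

f: a_k = 0, 16, -32, 256/3, -256, 4096/5, -8192/3, …
g: a_k = 1, 1, 5, 9, 29, 65, 181, …
L₀ := L_f ⊗_s L_g (sym. prod.), ord ≤ 2.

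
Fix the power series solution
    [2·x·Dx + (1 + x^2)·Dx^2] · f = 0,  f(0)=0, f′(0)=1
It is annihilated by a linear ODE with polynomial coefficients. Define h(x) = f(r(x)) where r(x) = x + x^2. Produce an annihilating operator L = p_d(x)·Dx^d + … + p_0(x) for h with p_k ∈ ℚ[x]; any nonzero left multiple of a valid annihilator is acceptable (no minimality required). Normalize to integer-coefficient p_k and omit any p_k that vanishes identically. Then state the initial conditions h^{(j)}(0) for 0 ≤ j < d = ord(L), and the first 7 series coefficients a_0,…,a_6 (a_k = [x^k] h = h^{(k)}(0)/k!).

f: a_k = 0, 1, 0, -1/3, 0, 1/5, 0, …
Substitute x→r, Dx→(1/r')Dx; clear ⇒ L₀.
L = (-2 + 2·x + 8·x^2 + 12·x^3 + 6·x^4)·Dx + (1 + 2·x + x^2 + 4·x^3 + 5·x^4 + 2·x^5)·Dx^2  (order 2).
h: a_k = 0, 1, 1, -1/3, -1, -4/5, 2/3, …
ICs: h(0) = 0, h′(0) = 1.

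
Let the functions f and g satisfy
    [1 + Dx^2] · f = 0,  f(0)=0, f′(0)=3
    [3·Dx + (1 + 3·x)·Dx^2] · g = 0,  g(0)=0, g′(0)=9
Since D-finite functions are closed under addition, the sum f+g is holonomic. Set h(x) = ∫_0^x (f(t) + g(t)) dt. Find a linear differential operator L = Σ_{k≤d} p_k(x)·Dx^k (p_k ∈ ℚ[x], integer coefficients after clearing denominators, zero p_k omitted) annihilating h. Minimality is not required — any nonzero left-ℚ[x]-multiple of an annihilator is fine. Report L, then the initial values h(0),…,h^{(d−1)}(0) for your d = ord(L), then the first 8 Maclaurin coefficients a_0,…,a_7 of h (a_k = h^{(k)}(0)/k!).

L = (165 + 18·x + 27·x^2)·Dx^2 + (19 + 63·x + 27·x^2 + 27·x^3)·Dx^3 + (165 + 18·x + 27·x^2)·Dx^4 + (19 + 63·x + 27·x^2 + 27·x^3)·Dx^5  (order 5).
h: a_k = 0, 0, 6, -9/2, 53/8, -243/20, 5833/240, -729/14, …
ICs: h(0) = 0, h′(0) = 0, h′′(0) = 12, h′′′(0) = -27, h′′′′(0) = 159.

f: a_k = 0, 3, 0, -1/2, 0, 1/40, 0, -1/1680, …
g: a_k = 0, 9, -27/2, 27, -243/4, 729/5, -729/2, 6561/7, …
L₀ := lclm(L_f,L_g); ord L₀ ≤ 2+2.
∫: right-multiply L₀ by Dx.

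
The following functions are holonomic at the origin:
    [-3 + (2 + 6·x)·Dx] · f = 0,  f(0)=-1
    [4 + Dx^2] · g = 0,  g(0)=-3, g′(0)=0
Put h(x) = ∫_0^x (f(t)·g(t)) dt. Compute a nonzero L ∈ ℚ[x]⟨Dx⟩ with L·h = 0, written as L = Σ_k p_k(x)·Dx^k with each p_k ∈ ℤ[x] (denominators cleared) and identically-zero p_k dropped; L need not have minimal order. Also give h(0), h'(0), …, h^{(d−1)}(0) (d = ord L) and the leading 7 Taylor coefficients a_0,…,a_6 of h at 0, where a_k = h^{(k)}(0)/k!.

f: a_k = -1, -3/2, 9/8, -27/16, 405/128, -1701/256, 15309/1024, …
g: a_k = -3, 0, 6, 0, -2, 0, 4/15, …
f·g: L₀ = L_f ⊗_s L_g, ord ≤ 1·2.
Integrate: L := L₀·Dx.
L = (43 + 96·x + 144·x^2)·Dx + (-12 - 36·x)·Dx^2 + (4 + 24·x + 36·x^2)·Dx^3  (order 3).
h: a_k = 0, 3, 9/4, -25/8, -63/64, -19/128, 1093/512, …
ICs: h(0) = 0, h′(0) = 3, h′′(0) = 9/2.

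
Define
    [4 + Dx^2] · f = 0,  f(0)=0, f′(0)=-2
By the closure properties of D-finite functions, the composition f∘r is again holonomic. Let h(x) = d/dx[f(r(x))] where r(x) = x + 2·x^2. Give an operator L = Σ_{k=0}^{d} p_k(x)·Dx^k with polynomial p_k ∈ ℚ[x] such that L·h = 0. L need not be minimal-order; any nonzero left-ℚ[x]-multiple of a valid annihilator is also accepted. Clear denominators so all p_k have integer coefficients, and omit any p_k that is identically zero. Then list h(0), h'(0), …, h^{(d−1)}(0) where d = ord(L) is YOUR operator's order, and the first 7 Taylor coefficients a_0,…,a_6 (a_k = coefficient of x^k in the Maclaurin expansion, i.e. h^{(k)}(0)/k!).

L = (52 + 64·x + 384·x^2 + 1024·x^3 + 1024·x^4) + (-12 - 48·x)·Dx + (1 + 8·x + 16·x^2)·Dx^2  (order 2).
h: a_k = -2, -8, 4, 32, 236/3, 48, -3352/45, …
ICs: h(0) = -2, h′(0) = -8.

f: a_k = 0, -2, 0, 4/3, 0, -4/15, 0, …
f∘r: x↦r, Dx↦Dx/r' in L_f ⇒ L₀.
Differentiate: ansatz ord ≤ ord L₀ ⇒ L.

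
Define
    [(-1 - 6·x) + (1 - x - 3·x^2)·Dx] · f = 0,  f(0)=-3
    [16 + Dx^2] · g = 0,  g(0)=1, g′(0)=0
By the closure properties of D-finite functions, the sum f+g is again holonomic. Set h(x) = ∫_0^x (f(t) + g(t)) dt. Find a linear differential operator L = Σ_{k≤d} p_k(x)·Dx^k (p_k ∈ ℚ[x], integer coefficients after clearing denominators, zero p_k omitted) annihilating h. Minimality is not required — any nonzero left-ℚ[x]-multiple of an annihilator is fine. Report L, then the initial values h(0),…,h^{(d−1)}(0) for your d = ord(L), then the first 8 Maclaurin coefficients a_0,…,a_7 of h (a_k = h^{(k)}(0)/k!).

L = (464 + 2816·x + 416·x^2 + 2112·x^3 + 5760·x^4 + 6912·x^5)·Dx + (-192 + 304·x + 672·x^2 - 1312·x^3 - 1008·x^4 + 3456·x^5 + 3456·x^6)·Dx^2 + (29 + 176·x + 26·x^2 + 132·x^3 + 360·x^4 + 432·x^5)·Dx^3 + (-12 + 19·x + 42·x^2 - 82·x^3 - 63·x^4 + 216·x^5 + 216·x^6)·Dx^4  (order 4).
h: a_k = 0, -2, -3/2, -20/3, -21/4, -139/15, -20, -13351/315, …
ICs: h(0) = 0, h′(0) = -2, h′′(0) = -3, h′′′(0) = -40.

f: a_k = -3, -3, -12, -21, -57, -120, -291, -651, …
g: a_k = 1, 0, -8, 0, 32/3, 0, -256/45, 0, …
Weyl lclm of L_f,L_g ⇒ L₀ (ord ≤ 3).
h=∫₀ˣh₀: take L = L₀·Dx.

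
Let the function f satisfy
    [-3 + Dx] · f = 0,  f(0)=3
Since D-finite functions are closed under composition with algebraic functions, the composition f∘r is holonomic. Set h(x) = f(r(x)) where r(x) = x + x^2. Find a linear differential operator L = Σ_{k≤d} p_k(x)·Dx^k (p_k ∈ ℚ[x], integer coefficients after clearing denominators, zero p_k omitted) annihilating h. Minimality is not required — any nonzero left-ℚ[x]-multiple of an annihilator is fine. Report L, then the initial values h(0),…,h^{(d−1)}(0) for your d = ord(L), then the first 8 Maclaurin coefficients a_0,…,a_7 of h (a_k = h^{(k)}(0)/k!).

f: a_k = 3, 9, 27/2, 27/2, 81/8, 243/40, 243/80, 729/560, …
f∘r: x↦r, Dx↦Dx/r' in L_f ⇒ L₀.
L = (-3 - 6·x) + Dx  (order 1).
h: a_k = 3, 9, 45/2, 81/2, 513/8, 3483/40, 8613/80, 13527/112, …
ICs: h(0) = 3.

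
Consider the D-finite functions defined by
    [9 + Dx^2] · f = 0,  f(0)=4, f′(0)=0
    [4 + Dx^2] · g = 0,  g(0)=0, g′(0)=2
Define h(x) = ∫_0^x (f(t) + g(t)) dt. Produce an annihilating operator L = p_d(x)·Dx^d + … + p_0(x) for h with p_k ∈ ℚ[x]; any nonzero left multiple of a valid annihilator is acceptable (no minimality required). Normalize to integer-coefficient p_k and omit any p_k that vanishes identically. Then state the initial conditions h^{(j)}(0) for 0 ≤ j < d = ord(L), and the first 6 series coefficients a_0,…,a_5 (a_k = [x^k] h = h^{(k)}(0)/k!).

f: a_k = 4, 0, -18, 0, 27/2, 0, …
g: a_k = 0, 2, 0, -4/3, 0, 4/15, …
Weyl lclm of L_f,L_g ⇒ L₀ (ord ≤ 4).
∫: right-multiply L₀ by Dx.
L = 36·Dx + 13·Dx^3 + Dx^5  (order 5).
h: a_k = 0, 4, 1, -6, -1/3, 27/10, …
ICs: h(0) = 0, h′(0) = 4, h′′(0) = 2, h′′′(0) = -36, h′′′′(0) = -8.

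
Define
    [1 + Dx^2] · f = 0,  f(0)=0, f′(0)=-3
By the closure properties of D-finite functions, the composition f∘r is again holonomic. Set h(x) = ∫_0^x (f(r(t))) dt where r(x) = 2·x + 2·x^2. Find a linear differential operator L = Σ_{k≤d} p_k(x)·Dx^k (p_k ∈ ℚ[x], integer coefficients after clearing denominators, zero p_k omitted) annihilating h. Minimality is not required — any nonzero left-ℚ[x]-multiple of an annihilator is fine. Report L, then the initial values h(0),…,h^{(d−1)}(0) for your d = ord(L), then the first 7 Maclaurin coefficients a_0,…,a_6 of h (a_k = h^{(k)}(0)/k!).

L = (4 + 24·x + 48·x^2 + 32·x^3)·Dx - 2·Dx^2 + (1 + 2·x)·Dx^3  (order 3).
h: a_k = 0, 0, -3, -2, 1, 12/5, 28/15, …
ICs: h(0) = 0, h′(0) = 0, h′′(0) = -6.

f: a_k = 0, -3, 0, 1/2, 0, -1/40, 0, …
Change of var in L_f (x↦r) gives L₀.
∫: right-multiply L₀ by Dx.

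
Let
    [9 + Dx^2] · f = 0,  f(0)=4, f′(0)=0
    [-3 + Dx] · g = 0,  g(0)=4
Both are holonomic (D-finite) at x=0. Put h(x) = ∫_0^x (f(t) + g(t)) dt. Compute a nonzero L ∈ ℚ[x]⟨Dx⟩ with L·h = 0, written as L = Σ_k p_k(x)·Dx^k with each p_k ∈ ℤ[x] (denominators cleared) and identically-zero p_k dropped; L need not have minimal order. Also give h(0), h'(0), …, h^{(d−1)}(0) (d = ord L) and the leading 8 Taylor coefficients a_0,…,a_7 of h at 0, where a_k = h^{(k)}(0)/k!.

f: a_k = 4, 0, -18, 0, 27/2, 0, -81/20, 0, …
g: a_k = 4, 12, 18, 18, 27/2, 81/10, 81/20, 243/140, …
Weyl lclm of L_f,L_g ⇒ L₀ (ord ≤ 3).
∫: right-multiply L₀ by Dx.
L = -27·Dx + 9·Dx^2 - 3·Dx^3 + Dx^4  (order 4).
h: a_k = 0, 8, 6, 0, 9/2, 27/5, 27/20, 0, …
ICs: h(0) = 0, h′(0) = 8, h′′(0) = 12, h′′′(0) = 0.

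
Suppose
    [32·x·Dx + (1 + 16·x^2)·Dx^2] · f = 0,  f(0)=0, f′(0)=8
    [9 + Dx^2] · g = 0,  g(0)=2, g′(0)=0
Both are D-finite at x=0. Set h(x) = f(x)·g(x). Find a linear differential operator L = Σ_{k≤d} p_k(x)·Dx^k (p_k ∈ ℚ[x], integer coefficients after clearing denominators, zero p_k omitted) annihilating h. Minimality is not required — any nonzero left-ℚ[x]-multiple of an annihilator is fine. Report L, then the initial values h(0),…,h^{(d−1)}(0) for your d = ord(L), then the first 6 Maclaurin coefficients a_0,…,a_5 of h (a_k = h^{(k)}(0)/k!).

f: a_k = 0, 8, 0, -128/3, 0, 2048/5, …
g: a_k = 2, 0, -9, 0, 27/4, 0, …
h₀=f·g: eliminate ⇒ L₀, order ≤ 2·2.
L = (16425 + 696384·x^2 + 2778624·x^4 + 11943936·x^6 + 47775744·x^8) + (23616·x + 543744·x^3 + 3981312·x^5 + 21233664·x^7)·Dx + (2050 + 87168·x^2 + 470016·x^4 + 2654208·x^6 + 10616832·x^8)·Dx^2 + (2624·x + 60416·x^3 + 442368·x^5 + 2359296·x^7)·Dx^3 + (25 + 1088·x^2 + 17920·x^4 + 147456·x^6 + 589824·x^8)·Dx^4  (order 4).
h: a_k = 0, 16, 0, -472/3, 0, 6286/5, …
ICs: h(0) = 0, h′(0) = 16, h′′(0) = 0, h′′′(0) = -944.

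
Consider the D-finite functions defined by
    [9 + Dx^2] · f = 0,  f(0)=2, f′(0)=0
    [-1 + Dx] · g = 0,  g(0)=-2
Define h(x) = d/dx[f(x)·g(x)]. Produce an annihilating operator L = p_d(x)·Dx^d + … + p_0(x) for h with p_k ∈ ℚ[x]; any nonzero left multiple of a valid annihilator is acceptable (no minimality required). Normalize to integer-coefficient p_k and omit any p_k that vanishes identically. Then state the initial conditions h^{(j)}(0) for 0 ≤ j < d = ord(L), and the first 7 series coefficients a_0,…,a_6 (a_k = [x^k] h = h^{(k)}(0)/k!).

L = 10 - 2·Dx + Dx^2  (order 2).
h: a_k = -4, 32, 52, -56/3, -158/3, -176/15, 614/45, …
ICs: h(0) = -4, h′(0) = 32.

f: a_k = 2, 0, -9, 0, 27/4, 0, -81/40, …
g: a_k = -2, -2, -1, -1/3, -1/12, -1/60, -1/360, …
L₀ := L_f ⊗_s L_g (sym. prod.), ord ≤ 2.
h=h₀': d/dx-closure on L₀ ⇒ L.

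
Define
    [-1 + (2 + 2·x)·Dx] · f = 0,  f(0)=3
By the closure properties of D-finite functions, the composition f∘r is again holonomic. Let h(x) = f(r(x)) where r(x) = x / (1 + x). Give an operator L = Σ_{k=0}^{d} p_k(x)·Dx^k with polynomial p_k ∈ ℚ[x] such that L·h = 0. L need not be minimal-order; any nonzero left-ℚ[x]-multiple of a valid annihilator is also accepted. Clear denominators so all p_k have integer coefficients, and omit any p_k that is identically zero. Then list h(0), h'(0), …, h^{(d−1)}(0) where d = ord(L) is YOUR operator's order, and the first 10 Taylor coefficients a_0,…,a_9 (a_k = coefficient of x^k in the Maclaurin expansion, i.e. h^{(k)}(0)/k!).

L = -1 + (2 + 6·x + 4·x^2)·Dx  (order 1).
h: a_k = 3, 3/2, -15/8, 39/16, -423/128, 1197/256, -7059/1024, 21615/2048, -547383/32768, 1782609/65536, …
ICs: h(0) = 3.

f: a_k = 3, 3/2, -3/8, 3/16, -15/128, 21/256, -63/1024, 99/2048, -1287/32768, 2145/65536, …
h₀=f(r): pull back L_f along r ⇒ L₀.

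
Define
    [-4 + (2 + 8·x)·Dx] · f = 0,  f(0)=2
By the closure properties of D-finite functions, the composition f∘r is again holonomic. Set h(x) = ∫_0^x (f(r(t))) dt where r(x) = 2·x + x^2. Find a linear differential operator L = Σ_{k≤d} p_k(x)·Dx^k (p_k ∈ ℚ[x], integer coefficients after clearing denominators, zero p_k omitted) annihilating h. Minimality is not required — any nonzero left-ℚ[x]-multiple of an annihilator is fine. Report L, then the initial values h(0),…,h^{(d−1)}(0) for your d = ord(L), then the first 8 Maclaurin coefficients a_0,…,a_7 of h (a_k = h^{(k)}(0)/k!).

L = (-4 - 4·x)·Dx + (1 + 8·x + 4·x^2)·Dx^2  (order 2).
h: a_k = 0, 2, 4, -4, 12, -228/5, 200, -6744/7, …
ICs: h(0) = 0, h′(0) = 2.

f: a_k = 2, 4, -4, 8, -20, 56, -168, 528, …
h₀=f(r): pull back L_f along r ⇒ L₀.
h=∫h₀ ⇒ L = L₀·Dx.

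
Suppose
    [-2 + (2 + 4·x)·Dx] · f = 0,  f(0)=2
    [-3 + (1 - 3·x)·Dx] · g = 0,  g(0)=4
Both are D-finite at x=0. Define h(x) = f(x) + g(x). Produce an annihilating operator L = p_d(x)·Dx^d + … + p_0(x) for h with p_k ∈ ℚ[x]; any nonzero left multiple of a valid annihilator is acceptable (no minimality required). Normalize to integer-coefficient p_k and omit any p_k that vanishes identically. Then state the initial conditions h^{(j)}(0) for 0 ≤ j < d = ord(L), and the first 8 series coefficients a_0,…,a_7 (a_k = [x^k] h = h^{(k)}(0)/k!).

f: a_k = 2, 2, -1, 1, -5/4, 7/4, -21/8, 33/8, …
g: a_k = 4, 12, 36, 108, 324, 972, 2916, 8748, …
f+g: L₀ = lclm(L_f,L_g), ord ≤ 1+1.
L = (21 + 27·x) + (-19 - 66·x - 81·x^2)·Dx + (2 + 7·x - 21·x^2 - 54·x^3)·Dx^2  (order 2).
h: a_k = 6, 14, 35, 109, 1291/4, 3895/4, 23307/8, 70017/8, …
ICs: h(0) = 6, h′(0) = 14.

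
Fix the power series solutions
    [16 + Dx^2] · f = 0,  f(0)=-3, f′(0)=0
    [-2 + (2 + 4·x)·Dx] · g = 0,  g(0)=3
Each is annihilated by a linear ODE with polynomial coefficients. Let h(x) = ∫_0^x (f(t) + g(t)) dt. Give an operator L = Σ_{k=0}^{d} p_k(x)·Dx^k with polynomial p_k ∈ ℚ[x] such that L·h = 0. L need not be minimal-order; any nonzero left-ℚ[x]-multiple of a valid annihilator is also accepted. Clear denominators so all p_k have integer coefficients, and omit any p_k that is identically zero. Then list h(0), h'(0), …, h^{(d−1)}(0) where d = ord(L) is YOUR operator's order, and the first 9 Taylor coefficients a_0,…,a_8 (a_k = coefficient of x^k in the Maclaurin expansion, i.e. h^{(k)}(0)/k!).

f: a_k = -3, 0, 24, 0, -32, 0, 256/15, 0, -512/105, …
g: a_k = 3, 3, -3/2, 3/2, -15/8, 21/8, -63/16, 99/16, -1287/128, …
h₀=f+g: left-lcm gives L₀, ord ≤ 3.
h=∫h₀ ⇒ L = L₀·Dx.
L = (-304 - 1024·x - 1024·x^2)·Dx + (240 + 1504·x + 3072·x^2 + 2048·x^3)·Dx^2 + (-19 - 64·x - 64·x^2)·Dx^3 + (15 + 94·x + 192·x^2 + 128·x^3)·Dx^4  (order 4).
h: a_k = 0, 0, 3/2, 15/2, 3/8, -271/40, 7/16, 3151/1680, 99/128, …
ICs: h(0) = 0, h′(0) = 0, h′′(0) = 3, h′′′(0) = 45.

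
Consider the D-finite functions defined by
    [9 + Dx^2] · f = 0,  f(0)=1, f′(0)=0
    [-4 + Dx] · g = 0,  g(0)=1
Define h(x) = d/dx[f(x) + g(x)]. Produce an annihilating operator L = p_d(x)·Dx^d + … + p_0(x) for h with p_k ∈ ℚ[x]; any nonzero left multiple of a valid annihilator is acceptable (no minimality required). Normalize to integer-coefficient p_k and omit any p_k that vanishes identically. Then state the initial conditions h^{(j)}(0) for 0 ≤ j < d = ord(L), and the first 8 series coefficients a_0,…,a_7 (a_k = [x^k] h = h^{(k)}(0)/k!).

L = 36 - 9·Dx + 4·Dx^2 - Dx^3  (order 3).
h: a_k = 4, 7, 32, 337/6, 128/3, 3367/120, 1024/45, 72097/5040, …
ICs: h(0) = 4, h′(0) = 7, h′′(0) = 64.

f: a_k = 1, 0, -9/2, 0, 27/8, 0, -81/80, 0, …
g: a_k = 1, 4, 8, 32/3, 32/3, 128/15, 256/45, 1024/315, …
f+g: L₀ = lclm(L_f,L_g), ord ≤ 2+1.
h=h₀': d/dx-closure on L₀ ⇒ L.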